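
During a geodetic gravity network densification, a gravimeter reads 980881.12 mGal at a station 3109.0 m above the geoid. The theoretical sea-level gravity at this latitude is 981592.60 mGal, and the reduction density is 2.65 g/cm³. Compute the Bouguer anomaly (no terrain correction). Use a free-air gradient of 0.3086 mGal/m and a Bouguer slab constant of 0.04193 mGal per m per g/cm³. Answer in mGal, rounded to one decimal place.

-97.5

Free-air correction = 0.3086 × 3109.0 = 959.44 mGal
Free-air anomaly = 980881.12 − 981592.60 + (959.44) = 247.96 mGal
Bouguer slab correction = 0.04193 × 2.65 × 3109.0 = 345.45 mGal
Simple Bouguer anomaly = 247.96 − (345.45) = -97.49 mGal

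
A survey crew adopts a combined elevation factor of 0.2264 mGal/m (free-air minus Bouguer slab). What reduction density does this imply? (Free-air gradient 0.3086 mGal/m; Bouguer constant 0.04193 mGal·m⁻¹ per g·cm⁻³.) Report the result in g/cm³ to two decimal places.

1.96

0.2264 = 0.3086 − 0.04193 × ρ
ρ = (0.3086 − 0.2264) / 0.04193 = 1.96 g/cm³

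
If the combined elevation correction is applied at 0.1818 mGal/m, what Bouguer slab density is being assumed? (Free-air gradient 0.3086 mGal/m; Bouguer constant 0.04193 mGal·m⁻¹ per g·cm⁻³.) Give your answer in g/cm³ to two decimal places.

3.02

0.1818 = 0.3086 − 0.04193 × ρ
ρ = (0.3086 − 0.1818) / 0.04193 = 3.02 g/cm³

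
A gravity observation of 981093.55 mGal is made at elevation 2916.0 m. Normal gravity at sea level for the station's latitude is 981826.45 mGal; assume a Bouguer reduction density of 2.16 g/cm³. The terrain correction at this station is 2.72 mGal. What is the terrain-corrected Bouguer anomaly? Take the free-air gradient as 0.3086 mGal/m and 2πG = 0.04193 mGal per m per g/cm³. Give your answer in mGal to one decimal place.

-94.4

Free-air correction = 0.3086 × 2916.0 = 899.88 mGal
Free-air anomaly = 981093.55 − 981826.45 + (899.88) = 166.98 mGal
Bouguer slab correction = 0.04193 × 2.16 × 2916.0 = 264.10 mGal
Simple Bouguer anomaly = 166.98 − (264.10) = -97.12 mGal
Complete Bouguer anomaly = -97.12 + 2.72 = -94.40 mGal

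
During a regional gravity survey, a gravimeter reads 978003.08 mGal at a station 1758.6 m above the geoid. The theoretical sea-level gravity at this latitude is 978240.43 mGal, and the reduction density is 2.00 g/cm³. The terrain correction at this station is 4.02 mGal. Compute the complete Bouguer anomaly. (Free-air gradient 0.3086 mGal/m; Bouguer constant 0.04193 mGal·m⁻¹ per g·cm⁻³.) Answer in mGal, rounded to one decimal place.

Free-air correction = 0.3086 × 1758.6 = 542.70 mGal
Free-air anomaly = 978003.08 − 978240.43 + (542.70) = 305.35 mGal
Bouguer slab correction = 0.04193 × 2.00 × 1758.6 = 147.48 mGal
Simple Bouguer anomaly = 305.35 − (147.48) = 157.87 mGal
Complete Bouguer anomaly = 157.87 + 4.02 = 161.89 mGal

161.9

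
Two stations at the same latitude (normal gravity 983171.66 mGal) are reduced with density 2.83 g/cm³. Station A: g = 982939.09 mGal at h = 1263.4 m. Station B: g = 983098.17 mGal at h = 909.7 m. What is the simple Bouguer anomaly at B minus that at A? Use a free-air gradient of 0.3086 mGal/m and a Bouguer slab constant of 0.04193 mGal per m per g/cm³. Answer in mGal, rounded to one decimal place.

Δg_SB(A) = 982939.09 − 983171.66 + 0.3086×1263.4 − 0.04193×2.83×1263.4 = 7.40 mGal
Δg_SB(B) = 983098.17 − 983171.66 + 0.3086×909.7 − 0.04193×2.83×909.7 = 99.30 mGal
Difference = 99.30 − (7.40) = 91.90 mGal

91.9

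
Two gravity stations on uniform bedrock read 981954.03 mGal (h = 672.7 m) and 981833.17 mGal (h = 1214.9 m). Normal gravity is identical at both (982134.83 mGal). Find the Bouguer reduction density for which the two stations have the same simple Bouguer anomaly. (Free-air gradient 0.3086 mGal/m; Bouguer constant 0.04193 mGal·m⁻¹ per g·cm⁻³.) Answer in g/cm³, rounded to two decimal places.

2.04

Δg_obs = 981833.17 − 981954.03 = -120.86 mGal over Δh = 1214.9 − 672.7 = 542.2 m
Equal Bouguer anomalies ⇒ Δg_obs + (0.3086 − 0.04193ρ)·Δh = 0
0.3086 − 0.04193ρ = −Δg_obs/Δh = 0.22291
ρ = (0.3086 − 0.22291) / 0.04193 = 2.04 g/cm³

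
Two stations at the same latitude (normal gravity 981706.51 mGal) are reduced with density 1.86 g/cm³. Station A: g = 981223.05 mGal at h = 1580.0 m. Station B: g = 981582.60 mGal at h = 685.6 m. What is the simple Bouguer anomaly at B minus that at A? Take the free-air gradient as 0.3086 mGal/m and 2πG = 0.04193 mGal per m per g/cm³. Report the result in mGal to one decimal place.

Δg_SB(A) = 981223.05 − 981706.51 + 0.3086×1580.0 − 0.04193×1.86×1580.0 = -119.10 mGal
Δg_SB(B) = 981582.60 − 981706.51 + 0.3086×685.6 − 0.04193×1.86×685.6 = 34.20 mGal
Difference = 34.20 − (-119.10) = 153.30 mGal

153.3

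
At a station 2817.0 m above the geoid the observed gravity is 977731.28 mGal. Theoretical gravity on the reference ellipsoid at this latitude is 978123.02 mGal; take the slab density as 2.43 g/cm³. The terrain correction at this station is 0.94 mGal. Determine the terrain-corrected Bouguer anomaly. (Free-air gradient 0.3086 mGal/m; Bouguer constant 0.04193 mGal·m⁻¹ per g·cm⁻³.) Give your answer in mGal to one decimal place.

Free-air correction = 0.3086 × 2817.0 = 869.33 mGal
Free-air anomaly = 977731.28 − 978123.02 + (869.33) = 477.59 mGal
Bouguer slab correction = 0.04193 × 2.43 × 2817.0 = 287.02 mGal
Simple Bouguer anomaly = 477.59 − (287.02) = 190.57 mGal
Complete Bouguer anomaly = 190.57 + 0.94 = 191.51 mGal

191.5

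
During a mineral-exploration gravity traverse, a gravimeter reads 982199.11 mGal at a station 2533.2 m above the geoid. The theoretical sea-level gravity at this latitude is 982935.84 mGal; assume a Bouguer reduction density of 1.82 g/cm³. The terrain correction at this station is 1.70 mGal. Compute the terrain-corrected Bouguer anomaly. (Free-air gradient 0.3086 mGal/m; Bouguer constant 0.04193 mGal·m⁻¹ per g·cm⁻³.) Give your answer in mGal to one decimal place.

-146.6

Free-air correction = 0.3086 × 2533.2 = 781.75 mGal
Free-air anomaly = 982199.11 − 982935.84 + (781.75) = 45.02 mGal
Bouguer slab correction = 0.04193 × 1.82 × 2533.2 = 193.32 mGal
Simple Bouguer anomaly = 45.02 − (193.32) = -148.30 mGal
Complete Bouguer anomaly = -148.30 + 1.70 = -146.60 mGal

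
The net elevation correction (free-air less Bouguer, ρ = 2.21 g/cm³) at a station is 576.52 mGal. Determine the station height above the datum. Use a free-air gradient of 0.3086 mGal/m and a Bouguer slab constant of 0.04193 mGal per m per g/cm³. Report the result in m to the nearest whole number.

2670

Combined gradient = 0.3086 − 0.04193 × 2.21 = 0.2159347 mGal/m
h = 576.52 / 0.2159347 = 2669.88 m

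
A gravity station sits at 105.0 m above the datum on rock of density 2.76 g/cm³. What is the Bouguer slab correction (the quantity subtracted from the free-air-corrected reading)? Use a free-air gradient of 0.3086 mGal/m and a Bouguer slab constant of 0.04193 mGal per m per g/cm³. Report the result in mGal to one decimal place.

12.2

Bouguer slab correction = 0.04193 × 2.76 × 105.0 = 12.2 mGal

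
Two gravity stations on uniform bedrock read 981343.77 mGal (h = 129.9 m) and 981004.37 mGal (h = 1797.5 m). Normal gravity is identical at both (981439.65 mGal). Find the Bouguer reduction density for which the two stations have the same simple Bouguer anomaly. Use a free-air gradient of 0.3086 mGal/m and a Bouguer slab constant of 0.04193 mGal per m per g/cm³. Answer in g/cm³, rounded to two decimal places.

2.51

Δg_obs = 981004.37 − 981343.77 = -339.40 mGal over Δh = 1797.5 − 129.9 = 1667.6 m
Equal Bouguer anomalies ⇒ Δg_obs + (0.3086 − 0.04193ρ)·Δh = 0
0.3086 − 0.04193ρ = −Δg_obs/Δh = 0.20353
ρ = (0.3086 − 0.20353) / 0.04193 = 2.51 g/cm³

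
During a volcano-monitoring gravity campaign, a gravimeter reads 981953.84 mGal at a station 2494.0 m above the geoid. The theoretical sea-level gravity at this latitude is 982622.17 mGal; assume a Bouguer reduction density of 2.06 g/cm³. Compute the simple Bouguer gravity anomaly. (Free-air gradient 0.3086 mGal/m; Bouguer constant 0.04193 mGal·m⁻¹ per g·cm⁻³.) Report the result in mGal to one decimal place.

-114.1

Free-air correction = 0.3086 × 2494.0 = 769.65 mGal
Free-air anomaly = 981953.84 − 982622.17 + (769.65) = 101.32 mGal
Bouguer slab correction = 0.04193 × 2.06 × 2494.0 = 215.42 mGal
Simple Bouguer anomaly = 101.32 − (215.42) = -114.10 mGal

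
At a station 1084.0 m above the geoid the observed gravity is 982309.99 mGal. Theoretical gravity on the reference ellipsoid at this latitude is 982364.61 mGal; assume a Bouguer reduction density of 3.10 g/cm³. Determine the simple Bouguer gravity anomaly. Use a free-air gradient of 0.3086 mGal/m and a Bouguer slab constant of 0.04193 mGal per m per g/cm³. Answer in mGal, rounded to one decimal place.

Free-air correction = 0.3086 × 1084.0 = 334.52 mGal
Free-air anomaly = 982309.99 − 982364.61 + (334.52) = 279.90 mGal
Bouguer slab correction = 0.04193 × 3.10 × 1084.0 = 140.90 mGal
Simple Bouguer anomaly = 279.90 − (140.90) = 139.00 mGal

139.0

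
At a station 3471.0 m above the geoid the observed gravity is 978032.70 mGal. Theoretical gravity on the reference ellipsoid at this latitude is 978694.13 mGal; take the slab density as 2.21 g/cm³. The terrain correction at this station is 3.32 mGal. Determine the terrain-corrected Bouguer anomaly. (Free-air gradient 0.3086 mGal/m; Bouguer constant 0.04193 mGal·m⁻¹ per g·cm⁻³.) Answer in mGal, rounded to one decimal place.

Free-air correction = 0.3086 × 3471.0 = 1071.15 mGal
Free-air anomaly = 978032.70 − 978694.13 + (1071.15) = 409.72 mGal
Bouguer slab correction = 0.04193 × 2.21 × 3471.0 = 321.64 mGal
Simple Bouguer anomaly = 409.72 − (321.64) = 88.08 mGal
Complete Bouguer anomaly = 88.08 + 3.32 = 91.40 mGal

91.4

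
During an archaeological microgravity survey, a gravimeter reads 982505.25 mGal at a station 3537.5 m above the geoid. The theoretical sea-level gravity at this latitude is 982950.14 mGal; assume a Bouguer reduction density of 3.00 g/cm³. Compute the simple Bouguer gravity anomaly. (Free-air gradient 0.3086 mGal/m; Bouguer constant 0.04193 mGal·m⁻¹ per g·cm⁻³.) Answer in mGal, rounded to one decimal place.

Free-air correction = 0.3086 × 3537.5 = 1091.67 mGal
Free-air anomaly = 982505.25 − 982950.14 + (1091.67) = 646.78 mGal
Bouguer slab correction = 0.04193 × 3.00 × 3537.5 = 444.98 mGal
Simple Bouguer anomaly = 646.78 − (444.98) = 201.80 mGal

201.8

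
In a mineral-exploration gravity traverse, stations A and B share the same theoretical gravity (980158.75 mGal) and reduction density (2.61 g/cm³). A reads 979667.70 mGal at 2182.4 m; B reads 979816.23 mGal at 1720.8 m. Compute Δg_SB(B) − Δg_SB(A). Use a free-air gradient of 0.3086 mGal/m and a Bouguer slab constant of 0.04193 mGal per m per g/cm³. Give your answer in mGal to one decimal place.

56.6

Δg_SB(A) = 979667.70 − 980158.75 + 0.3086×2182.4 − 0.04193×2.61×2182.4 = -56.40 mGal
Δg_SB(B) = 979816.23 − 980158.75 + 0.3086×1720.8 − 0.04193×2.61×1720.8 = 0.20 mGal
Difference = 0.20 − (-56.40) = 56.60 mGal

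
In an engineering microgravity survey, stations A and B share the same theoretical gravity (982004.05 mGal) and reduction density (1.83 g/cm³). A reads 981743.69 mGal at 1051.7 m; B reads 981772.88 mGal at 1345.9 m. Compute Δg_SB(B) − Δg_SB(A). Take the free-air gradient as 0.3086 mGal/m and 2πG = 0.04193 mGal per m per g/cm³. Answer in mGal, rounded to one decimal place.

Δg_SB(A) = 981743.69 − 982004.05 + 0.3086×1051.7 − 0.04193×1.83×1051.7 = -16.50 mGal
Δg_SB(B) = 981772.88 − 982004.05 + 0.3086×1345.9 − 0.04193×1.83×1345.9 = 80.90 mGal
Difference = 80.90 − (-16.50) = 97.40 mGal

97.4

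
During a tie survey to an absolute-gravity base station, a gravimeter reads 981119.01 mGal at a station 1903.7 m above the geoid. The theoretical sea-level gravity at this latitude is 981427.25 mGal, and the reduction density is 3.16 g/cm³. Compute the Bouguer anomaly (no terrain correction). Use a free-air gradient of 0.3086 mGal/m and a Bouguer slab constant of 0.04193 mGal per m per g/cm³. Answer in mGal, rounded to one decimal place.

27.0

Free-air correction = 0.3086 × 1903.7 = 587.48 mGal
Free-air anomaly = 981119.01 − 981427.25 + (587.48) = 279.24 mGal
Bouguer slab correction = 0.04193 × 3.16 × 1903.7 = 252.24 mGal
Simple Bouguer anomaly = 279.24 − (252.24) = 27.00 mGal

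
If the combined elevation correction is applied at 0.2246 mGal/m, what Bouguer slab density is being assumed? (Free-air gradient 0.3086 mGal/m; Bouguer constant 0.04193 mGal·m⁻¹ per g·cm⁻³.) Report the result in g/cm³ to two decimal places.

2.00

0.2246 = 0.3086 − 0.04193 × ρ
ρ = (0.3086 − 0.2246) / 0.04193 = 2.00 g/cm³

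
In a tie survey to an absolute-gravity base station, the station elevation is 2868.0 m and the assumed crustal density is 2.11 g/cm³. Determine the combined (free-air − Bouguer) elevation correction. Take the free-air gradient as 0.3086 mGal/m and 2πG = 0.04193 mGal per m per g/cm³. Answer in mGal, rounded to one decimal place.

Combined gradient = 0.3086 − 0.04193 × 2.11 = 0.2201277 mGal/m
Combined elevation correction = 0.2201277 × 2868.0 = 631.3 mGal

631.3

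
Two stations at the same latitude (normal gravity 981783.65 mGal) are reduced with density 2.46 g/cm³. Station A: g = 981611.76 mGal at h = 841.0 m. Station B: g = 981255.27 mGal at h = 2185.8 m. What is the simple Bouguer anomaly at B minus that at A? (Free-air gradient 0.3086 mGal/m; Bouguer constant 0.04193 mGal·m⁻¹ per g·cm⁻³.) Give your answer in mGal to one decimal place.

-80.2

Δg_SB(A) = 981611.76 − 981783.65 + 0.3086×841.0 − 0.04193×2.46×841.0 = 0.90 mGal
Δg_SB(B) = 981255.27 − 981783.65 + 0.3086×2185.8 − 0.04193×2.46×2185.8 = -79.30 mGal
Difference = -79.30 − (0.90) = -80.20 mGal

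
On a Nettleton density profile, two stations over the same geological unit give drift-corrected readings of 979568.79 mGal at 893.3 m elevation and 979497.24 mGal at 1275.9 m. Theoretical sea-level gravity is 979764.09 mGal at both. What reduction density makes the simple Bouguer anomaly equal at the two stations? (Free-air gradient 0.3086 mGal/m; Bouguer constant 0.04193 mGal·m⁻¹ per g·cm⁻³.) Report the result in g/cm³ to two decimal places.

2.90

Δg_obs = 979497.24 − 979568.79 = -71.55 mGal over Δh = 1275.9 − 893.3 = 382.6 m
Equal Bouguer anomalies ⇒ Δg_obs + (0.3086 − 0.04193ρ)·Δh = 0
0.3086 − 0.04193ρ = −Δg_obs/Δh = 0.18701
ρ = (0.3086 − 0.18701) / 0.04193 = 2.90 g/cm³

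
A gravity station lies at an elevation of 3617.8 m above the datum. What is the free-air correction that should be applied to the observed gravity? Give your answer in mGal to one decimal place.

Free-air correction = 0.3086 × 3617.8 = 1116.5 mGal

1116.5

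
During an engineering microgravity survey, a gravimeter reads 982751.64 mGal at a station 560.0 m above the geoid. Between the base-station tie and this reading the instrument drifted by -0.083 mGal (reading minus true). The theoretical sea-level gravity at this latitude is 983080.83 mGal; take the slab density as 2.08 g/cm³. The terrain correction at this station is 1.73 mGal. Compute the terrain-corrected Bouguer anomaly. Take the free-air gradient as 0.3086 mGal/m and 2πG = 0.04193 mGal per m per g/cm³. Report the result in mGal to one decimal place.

Drift-corrected reading = 982751.64 − (-0.083) = 982751.723 mGal
Free-air correction = 0.3086 × 560.0 = 172.82 mGal
Free-air anomaly = 982751.723 − 983080.83 + (172.82) = -156.287 mGal
Bouguer slab correction = 0.04193 × 2.08 × 560.0 = 48.84 mGal
Simple Bouguer anomaly = -156.287 − (48.84) = -205.127 mGal
Complete Bouguer anomaly = -205.127 + 1.73 = -203.397 mGal

-203.4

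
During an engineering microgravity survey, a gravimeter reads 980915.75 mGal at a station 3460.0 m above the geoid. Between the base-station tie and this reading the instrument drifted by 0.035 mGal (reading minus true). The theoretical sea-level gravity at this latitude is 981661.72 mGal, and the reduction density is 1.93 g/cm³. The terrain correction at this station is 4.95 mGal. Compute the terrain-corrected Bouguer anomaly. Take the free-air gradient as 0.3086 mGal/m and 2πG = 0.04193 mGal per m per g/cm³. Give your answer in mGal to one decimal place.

Drift-corrected reading = 980915.75 − (0.035) = 980915.715 mGal
Free-air correction = 0.3086 × 3460.0 = 1067.76 mGal
Free-air anomaly = 980915.715 − 981661.72 + (1067.76) = 321.755 mGal
Bouguer slab correction = 0.04193 × 1.93 × 3460.0 = 280.00 mGal
Simple Bouguer anomaly = 321.755 − (280.00) = 41.755 mGal
Complete Bouguer anomaly = 41.755 + 4.95 = 46.705 mGal

46.7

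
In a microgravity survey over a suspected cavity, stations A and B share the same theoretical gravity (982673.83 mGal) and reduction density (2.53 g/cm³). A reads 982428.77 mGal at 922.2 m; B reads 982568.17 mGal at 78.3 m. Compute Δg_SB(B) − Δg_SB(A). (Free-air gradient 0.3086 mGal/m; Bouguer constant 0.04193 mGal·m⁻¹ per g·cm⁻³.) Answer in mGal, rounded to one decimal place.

-31.5

Δg_SB(A) = 982428.77 − 982673.83 + 0.3086×922.2 − 0.04193×2.53×922.2 = -58.30 mGal
Δg_SB(B) = 982568.17 − 982673.83 + 0.3086×78.3 − 0.04193×2.53×78.3 = -89.80 mGal
Difference = -89.80 − (-58.30) = -31.50 mGal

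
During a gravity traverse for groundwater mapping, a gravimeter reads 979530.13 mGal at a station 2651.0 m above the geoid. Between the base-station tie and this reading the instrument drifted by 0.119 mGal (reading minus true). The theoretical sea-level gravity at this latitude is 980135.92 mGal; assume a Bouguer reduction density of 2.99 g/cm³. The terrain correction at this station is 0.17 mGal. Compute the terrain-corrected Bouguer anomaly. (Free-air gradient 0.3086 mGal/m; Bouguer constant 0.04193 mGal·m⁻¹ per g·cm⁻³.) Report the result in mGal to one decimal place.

-120.0

Drift-corrected reading = 979530.13 − (0.119) = 979530.011 mGal
Free-air correction = 0.3086 × 2651.0 = 818.10 mGal
Free-air anomaly = 979530.011 − 980135.92 + (818.10) = 212.191 mGal
Bouguer slab correction = 0.04193 × 2.99 × 2651.0 = 332.36 mGal
Simple Bouguer anomaly = 212.191 − (332.36) = -120.169 mGal
Complete Bouguer anomaly = -120.169 + 0.17 = -119.999 mGal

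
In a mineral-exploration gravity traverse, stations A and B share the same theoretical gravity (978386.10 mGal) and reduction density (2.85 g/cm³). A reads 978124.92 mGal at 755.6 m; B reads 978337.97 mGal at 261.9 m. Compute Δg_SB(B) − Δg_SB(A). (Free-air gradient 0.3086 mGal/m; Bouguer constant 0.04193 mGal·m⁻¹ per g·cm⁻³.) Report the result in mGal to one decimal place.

Δg_SB(A) = 978124.92 − 978386.10 + 0.3086×755.6 − 0.04193×2.85×755.6 = -118.30 mGal
Δg_SB(B) = 978337.97 − 978386.10 + 0.3086×261.9 − 0.04193×2.85×261.9 = 1.40 mGal
Difference = 1.40 − (-118.30) = 119.70 mGal

119.7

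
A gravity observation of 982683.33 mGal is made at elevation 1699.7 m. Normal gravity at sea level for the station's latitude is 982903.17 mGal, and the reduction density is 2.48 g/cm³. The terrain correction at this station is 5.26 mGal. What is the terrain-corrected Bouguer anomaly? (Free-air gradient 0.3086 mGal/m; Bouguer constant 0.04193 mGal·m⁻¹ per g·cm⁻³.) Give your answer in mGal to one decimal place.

133.2

Free-air correction = 0.3086 × 1699.7 = 524.53 mGal
Free-air anomaly = 982683.33 − 982903.17 + (524.53) = 304.69 mGal
Bouguer slab correction = 0.04193 × 2.48 × 1699.7 = 176.75 mGal
Simple Bouguer anomaly = 304.69 − (176.75) = 127.94 mGal
Complete Bouguer anomaly = 127.94 + 5.26 = 133.20 mGal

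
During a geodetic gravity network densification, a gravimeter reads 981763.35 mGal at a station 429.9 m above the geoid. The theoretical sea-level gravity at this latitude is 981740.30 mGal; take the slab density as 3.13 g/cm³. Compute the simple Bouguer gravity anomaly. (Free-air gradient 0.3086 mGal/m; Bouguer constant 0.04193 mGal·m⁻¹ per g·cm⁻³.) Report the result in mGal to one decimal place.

Free-air correction = 0.3086 × 429.9 = 132.67 mGal
Free-air anomaly = 981763.35 − 981740.30 + (132.67) = 155.72 mGal
Bouguer slab correction = 0.04193 × 3.13 × 429.9 = 56.42 mGal
Simple Bouguer anomaly = 155.72 − (56.42) = 99.30 mGal

99.3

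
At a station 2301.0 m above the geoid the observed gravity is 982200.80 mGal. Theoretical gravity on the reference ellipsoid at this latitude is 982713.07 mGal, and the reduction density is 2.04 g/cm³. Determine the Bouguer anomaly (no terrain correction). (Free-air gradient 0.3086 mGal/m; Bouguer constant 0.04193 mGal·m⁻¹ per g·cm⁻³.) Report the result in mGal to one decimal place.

1.0

Free-air correction = 0.3086 × 2301.0 = 710.09 mGal
Free-air anomaly = 982200.80 − 982713.07 + (710.09) = 197.82 mGal
Bouguer slab correction = 0.04193 × 2.04 × 2301.0 = 196.82 mGal
Simple Bouguer anomaly = 197.82 − (196.82) = 1.00 mGal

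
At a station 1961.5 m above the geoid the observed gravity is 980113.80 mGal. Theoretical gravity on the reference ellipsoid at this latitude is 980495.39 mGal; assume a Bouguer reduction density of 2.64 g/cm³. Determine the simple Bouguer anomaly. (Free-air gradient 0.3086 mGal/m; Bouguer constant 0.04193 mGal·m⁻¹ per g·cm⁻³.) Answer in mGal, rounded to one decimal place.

Free-air correction = 0.3086 × 1961.5 = 605.32 mGal
Free-air anomaly = 980113.80 − 980495.39 + (605.32) = 223.73 mGal
Bouguer slab correction = 0.04193 × 2.64 × 1961.5 = 217.13 mGal
Simple Bouguer anomaly = 223.73 − (217.13) = 6.60 mGal

6.6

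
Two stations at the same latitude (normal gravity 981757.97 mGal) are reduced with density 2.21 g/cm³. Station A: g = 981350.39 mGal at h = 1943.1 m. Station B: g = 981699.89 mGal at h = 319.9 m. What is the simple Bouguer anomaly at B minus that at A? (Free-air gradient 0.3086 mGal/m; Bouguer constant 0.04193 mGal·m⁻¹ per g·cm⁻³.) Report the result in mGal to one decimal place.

Δg_SB(A) = 981350.39 − 981757.97 + 0.3086×1943.1 − 0.04193×2.21×1943.1 = 12.00 mGal
Δg_SB(B) = 981699.89 − 981757.97 + 0.3086×319.9 − 0.04193×2.21×319.9 = 11.00 mGal
Difference = 11.00 − (12.00) = -1.00 mGal

-1.0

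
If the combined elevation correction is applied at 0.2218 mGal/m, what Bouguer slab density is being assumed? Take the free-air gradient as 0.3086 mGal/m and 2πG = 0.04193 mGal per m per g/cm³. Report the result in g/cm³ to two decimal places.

0.2218 = 0.3086 − 0.04193 × ρ
ρ = (0.3086 − 0.2218) / 0.04193 = 2.07 g/cm³

2.07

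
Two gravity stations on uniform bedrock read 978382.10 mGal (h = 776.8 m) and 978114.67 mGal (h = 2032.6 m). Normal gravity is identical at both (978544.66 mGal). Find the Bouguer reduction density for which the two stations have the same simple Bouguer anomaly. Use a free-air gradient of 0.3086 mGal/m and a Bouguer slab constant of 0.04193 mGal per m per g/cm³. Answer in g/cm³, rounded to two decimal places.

Δg_obs = 978114.67 − 978382.10 = -267.43 mGal over Δh = 2032.6 − 776.8 = 1255.8 m
Equal Bouguer anomalies ⇒ Δg_obs + (0.3086 − 0.04193ρ)·Δh = 0
0.3086 − 0.04193ρ = −Δg_obs/Δh = 0.21296
ρ = (0.3086 − 0.21296) / 0.04193 = 2.28 g/cm³

2.28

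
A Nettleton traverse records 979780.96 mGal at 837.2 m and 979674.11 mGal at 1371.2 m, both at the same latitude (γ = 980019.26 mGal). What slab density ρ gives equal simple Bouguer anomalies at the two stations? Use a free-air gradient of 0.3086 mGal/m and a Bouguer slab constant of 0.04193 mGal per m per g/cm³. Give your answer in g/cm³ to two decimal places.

2.59

Δg_obs = 979674.11 − 979780.96 = -106.85 mGal over Δh = 1371.2 − 837.2 = 534.0 m
Equal Bouguer anomalies ⇒ Δg_obs + (0.3086 − 0.04193ρ)·Δh = 0
0.3086 − 0.04193ρ = −Δg_obs/Δh = 0.20009
ρ = (0.3086 − 0.20009) / 0.04193 = 2.59 g/cm³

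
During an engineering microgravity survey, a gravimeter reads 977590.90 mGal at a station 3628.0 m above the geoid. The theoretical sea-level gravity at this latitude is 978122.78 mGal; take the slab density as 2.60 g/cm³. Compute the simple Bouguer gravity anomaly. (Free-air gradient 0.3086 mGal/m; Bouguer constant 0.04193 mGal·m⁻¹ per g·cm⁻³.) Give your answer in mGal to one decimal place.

192.2

Free-air correction = 0.3086 × 3628.0 = 1119.60 mGal
Free-air anomaly = 977590.90 − 978122.78 + (1119.60) = 587.72 mGal
Bouguer slab correction = 0.04193 × 2.60 × 3628.0 = 395.52 mGal
Simple Bouguer anomaly = 587.72 − (395.52) = 192.20 mGal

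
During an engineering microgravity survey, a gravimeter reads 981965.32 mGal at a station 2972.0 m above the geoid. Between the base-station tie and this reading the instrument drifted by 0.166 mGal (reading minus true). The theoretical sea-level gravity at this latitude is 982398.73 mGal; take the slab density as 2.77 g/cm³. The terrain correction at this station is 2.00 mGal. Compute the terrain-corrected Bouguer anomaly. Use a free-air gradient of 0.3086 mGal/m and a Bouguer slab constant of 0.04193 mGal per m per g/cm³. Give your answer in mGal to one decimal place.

Drift-corrected reading = 981965.32 − (0.166) = 981965.154 mGal
Free-air correction = 0.3086 × 2972.0 = 917.16 mGal
Free-air anomaly = 981965.154 − 982398.73 + (917.16) = 483.584 mGal
Bouguer slab correction = 0.04193 × 2.77 × 2972.0 = 345.19 mGal
Simple Bouguer anomaly = 483.584 − (345.19) = 138.394 mGal
Complete Bouguer anomaly = 138.394 + 2.00 = 140.394 mGal

140.4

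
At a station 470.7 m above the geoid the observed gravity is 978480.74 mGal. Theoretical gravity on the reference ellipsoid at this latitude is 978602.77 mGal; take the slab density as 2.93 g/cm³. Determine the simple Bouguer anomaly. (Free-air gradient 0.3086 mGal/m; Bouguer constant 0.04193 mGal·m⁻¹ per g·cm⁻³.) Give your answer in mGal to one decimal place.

Free-air correction = 0.3086 × 470.7 = 145.26 mGal
Free-air anomaly = 978480.74 − 978602.77 + (145.26) = 23.23 mGal
Bouguer slab correction = 0.04193 × 2.93 × 470.7 = 57.83 mGal
Simple Bouguer anomaly = 23.23 − (57.83) = -34.60 mGal

-34.6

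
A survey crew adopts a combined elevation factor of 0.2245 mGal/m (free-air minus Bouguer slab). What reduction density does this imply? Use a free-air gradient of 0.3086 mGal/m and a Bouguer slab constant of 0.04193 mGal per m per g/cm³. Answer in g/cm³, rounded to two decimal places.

2.01

0.2245 = 0.3086 − 0.04193 × ρ
ρ = (0.3086 − 0.2245) / 0.04193 = 2.01 g/cm³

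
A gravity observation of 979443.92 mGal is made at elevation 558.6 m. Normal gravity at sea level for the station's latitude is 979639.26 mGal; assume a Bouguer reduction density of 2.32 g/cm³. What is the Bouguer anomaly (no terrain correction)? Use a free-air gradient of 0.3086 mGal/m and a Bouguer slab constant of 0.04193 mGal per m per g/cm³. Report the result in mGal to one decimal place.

-77.3

Free-air correction = 0.3086 × 558.6 = 172.38 mGal
Free-air anomaly = 979443.92 − 979639.26 + (172.38) = -22.96 mGal
Bouguer slab correction = 0.04193 × 2.32 × 558.6 = 54.34 mGal
Simple Bouguer anomaly = -22.96 − (54.34) = -77.30 mGal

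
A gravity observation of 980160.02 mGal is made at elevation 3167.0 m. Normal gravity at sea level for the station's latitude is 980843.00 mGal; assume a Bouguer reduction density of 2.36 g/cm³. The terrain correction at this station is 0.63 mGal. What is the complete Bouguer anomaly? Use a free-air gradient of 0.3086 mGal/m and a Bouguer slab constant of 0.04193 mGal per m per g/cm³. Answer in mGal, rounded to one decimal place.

Free-air correction = 0.3086 × 3167.0 = 977.34 mGal
Free-air anomaly = 980160.02 − 980843.00 + (977.34) = 294.36 mGal
Bouguer slab correction = 0.04193 × 2.36 × 3167.0 = 313.39 mGal
Simple Bouguer anomaly = 294.36 − (313.39) = -19.03 mGal
Complete Bouguer anomaly = -19.03 + 0.63 = -18.40 mGal

-18.4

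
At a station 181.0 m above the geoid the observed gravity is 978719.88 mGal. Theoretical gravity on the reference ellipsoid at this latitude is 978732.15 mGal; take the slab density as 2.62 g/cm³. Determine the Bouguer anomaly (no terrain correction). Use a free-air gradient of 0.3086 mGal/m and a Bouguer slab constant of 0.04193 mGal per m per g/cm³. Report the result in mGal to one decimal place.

23.7

Free-air correction = 0.3086 × 181.0 = 55.86 mGal
Free-air anomaly = 978719.88 − 978732.15 + (55.86) = 43.59 mGal
Bouguer slab correction = 0.04193 × 2.62 × 181.0 = 19.88 mGal
Simple Bouguer anomaly = 43.59 − (19.88) = 23.71 mGal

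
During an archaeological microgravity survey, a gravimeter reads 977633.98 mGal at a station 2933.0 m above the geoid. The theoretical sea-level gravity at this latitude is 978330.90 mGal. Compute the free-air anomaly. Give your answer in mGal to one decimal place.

208.2

Free-air correction = 0.3086 × 2933.0 = 905.12 mGal
Free-air anomaly = 977633.98 − 978330.90 + (905.12) = 208.20 mGal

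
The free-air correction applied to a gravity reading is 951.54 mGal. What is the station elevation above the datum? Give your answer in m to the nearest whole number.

h = 951.54 / 0.3086 = 3083.41 m

3083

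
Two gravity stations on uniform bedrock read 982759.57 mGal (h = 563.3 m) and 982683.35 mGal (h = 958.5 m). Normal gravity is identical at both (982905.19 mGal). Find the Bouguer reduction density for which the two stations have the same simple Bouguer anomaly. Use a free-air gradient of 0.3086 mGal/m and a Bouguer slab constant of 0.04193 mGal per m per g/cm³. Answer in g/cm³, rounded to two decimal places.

Δg_obs = 982683.35 − 982759.57 = -76.22 mGal over Δh = 958.5 − 563.3 = 395.2 m
Equal Bouguer anomalies ⇒ Δg_obs + (0.3086 − 0.04193ρ)·Δh = 0
0.3086 − 0.04193ρ = −Δg_obs/Δh = 0.19286
ρ = (0.3086 − 0.19286) / 0.04193 = 2.76 g/cm³

2.76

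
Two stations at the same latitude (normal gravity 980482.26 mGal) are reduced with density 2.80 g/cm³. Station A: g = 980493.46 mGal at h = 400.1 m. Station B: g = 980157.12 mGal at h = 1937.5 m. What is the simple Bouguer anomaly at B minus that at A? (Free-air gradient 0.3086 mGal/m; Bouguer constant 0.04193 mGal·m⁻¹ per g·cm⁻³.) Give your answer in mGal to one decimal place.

Δg_SB(A) = 980493.46 − 980482.26 + 0.3086×400.1 − 0.04193×2.80×400.1 = 87.70 mGal
Δg_SB(B) = 980157.12 − 980482.26 + 0.3086×1937.5 − 0.04193×2.80×1937.5 = 45.30 mGal
Difference = 45.30 − (87.70) = -42.40 mGal

-42.4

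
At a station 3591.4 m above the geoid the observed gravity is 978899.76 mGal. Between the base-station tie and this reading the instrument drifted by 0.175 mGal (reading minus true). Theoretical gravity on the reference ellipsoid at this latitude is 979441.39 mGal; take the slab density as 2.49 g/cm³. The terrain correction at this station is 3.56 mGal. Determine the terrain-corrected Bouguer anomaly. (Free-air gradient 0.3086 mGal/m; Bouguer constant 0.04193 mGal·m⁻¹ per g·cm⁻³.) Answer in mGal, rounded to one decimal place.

Drift-corrected reading = 978899.76 − (0.175) = 978899.585 mGal
Free-air correction = 0.3086 × 3591.4 = 1108.31 mGal
Free-air anomaly = 978899.585 − 979441.39 + (1108.31) = 566.505 mGal
Bouguer slab correction = 0.04193 × 2.49 × 3591.4 = 374.96 mGal
Simple Bouguer anomaly = 566.505 − (374.96) = 191.545 mGal
Complete Bouguer anomaly = 191.545 + 3.56 = 195.105 mGal

195.1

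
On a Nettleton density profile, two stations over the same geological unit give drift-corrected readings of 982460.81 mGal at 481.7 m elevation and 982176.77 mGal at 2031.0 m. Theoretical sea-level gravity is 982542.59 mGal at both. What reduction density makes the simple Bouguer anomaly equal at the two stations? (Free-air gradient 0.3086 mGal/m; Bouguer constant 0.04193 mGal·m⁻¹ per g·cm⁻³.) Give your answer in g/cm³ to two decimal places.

2.99

Δg_obs = 982176.77 − 982460.81 = -284.04 mGal over Δh = 2031.0 − 481.7 = 1549.3 m
Equal Bouguer anomalies ⇒ Δg_obs + (0.3086 − 0.04193ρ)·Δh = 0
0.3086 − 0.04193ρ = −Δg_obs/Δh = 0.18333
ρ = (0.3086 − 0.18333) / 0.04193 = 2.99 g/cm³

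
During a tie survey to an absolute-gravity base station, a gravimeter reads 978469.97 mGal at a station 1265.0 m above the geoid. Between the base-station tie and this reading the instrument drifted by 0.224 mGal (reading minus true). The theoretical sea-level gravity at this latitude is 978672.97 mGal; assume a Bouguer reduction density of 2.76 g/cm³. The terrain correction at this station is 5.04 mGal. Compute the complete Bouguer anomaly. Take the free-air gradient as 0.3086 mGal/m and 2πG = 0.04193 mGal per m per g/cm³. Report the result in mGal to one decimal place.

Drift-corrected reading = 978469.97 − (0.224) = 978469.746 mGal
Free-air correction = 0.3086 × 1265.0 = 390.38 mGal
Free-air anomaly = 978469.746 − 978672.97 + (390.38) = 187.156 mGal
Bouguer slab correction = 0.04193 × 2.76 × 1265.0 = 146.39 mGal
Simple Bouguer anomaly = 187.156 − (146.39) = 40.766 mGal
Complete Bouguer anomaly = 40.766 + 5.04 = 45.806 mGal

45.8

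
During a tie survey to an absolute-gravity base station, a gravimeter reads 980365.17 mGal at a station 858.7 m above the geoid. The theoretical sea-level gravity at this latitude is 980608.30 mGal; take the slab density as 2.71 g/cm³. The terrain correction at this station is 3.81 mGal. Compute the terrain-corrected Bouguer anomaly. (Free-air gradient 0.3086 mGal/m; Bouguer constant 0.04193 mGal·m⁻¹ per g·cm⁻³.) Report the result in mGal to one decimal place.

Free-air correction = 0.3086 × 858.7 = 264.99 mGal
Free-air anomaly = 980365.17 − 980608.30 + (264.99) = 21.86 mGal
Bouguer slab correction = 0.04193 × 2.71 × 858.7 = 97.57 mGal
Simple Bouguer anomaly = 21.86 − (97.57) = -75.71 mGal
Complete Bouguer anomaly = -75.71 + 3.81 = -71.90 mGal

-71.9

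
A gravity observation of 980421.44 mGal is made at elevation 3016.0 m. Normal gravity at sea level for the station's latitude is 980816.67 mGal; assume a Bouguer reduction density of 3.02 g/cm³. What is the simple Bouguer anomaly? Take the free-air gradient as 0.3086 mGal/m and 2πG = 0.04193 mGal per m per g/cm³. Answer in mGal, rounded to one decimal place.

Free-air correction = 0.3086 × 3016.0 = 930.74 mGal
Free-air anomaly = 980421.44 − 980816.67 + (930.74) = 535.51 mGal
Bouguer slab correction = 0.04193 × 3.02 × 3016.0 = 381.91 mGal
Simple Bouguer anomaly = 535.51 − (381.91) = 153.60 mGal

153.6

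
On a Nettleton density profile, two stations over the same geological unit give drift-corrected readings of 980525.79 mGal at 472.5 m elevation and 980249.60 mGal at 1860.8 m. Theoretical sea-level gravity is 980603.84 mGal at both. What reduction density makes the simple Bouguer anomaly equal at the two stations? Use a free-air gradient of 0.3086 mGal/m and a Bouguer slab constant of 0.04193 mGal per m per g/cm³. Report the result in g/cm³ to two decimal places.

2.62

Δg_obs = 980249.60 − 980525.79 = -276.19 mGal over Δh = 1860.8 − 472.5 = 1388.3 m
Equal Bouguer anomalies ⇒ Δg_obs + (0.3086 − 0.04193ρ)·Δh = 0
0.3086 − 0.04193ρ = −Δg_obs/Δh = 0.19894
ρ = (0.3086 − 0.19894) / 0.04193 = 2.62 g/cm³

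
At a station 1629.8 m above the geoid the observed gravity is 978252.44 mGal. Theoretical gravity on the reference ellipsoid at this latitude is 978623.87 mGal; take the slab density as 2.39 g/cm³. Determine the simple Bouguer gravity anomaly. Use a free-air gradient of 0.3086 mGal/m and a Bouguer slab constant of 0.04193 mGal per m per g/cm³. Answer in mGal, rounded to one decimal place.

-31.8

Free-air correction = 0.3086 × 1629.8 = 502.96 mGal
Free-air anomaly = 978252.44 − 978623.87 + (502.96) = 131.53 mGal
Bouguer slab correction = 0.04193 × 2.39 × 1629.8 = 163.33 mGal
Simple Bouguer anomaly = 131.53 − (163.33) = -31.80 mGal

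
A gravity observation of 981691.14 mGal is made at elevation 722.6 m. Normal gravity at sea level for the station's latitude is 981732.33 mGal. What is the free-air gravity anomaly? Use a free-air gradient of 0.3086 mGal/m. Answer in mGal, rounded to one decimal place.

181.8

Free-air correction = 0.3086 × 722.6 = 222.99 mGal
Free-air anomaly = 981691.14 − 981732.33 + (222.99) = 181.80 mGal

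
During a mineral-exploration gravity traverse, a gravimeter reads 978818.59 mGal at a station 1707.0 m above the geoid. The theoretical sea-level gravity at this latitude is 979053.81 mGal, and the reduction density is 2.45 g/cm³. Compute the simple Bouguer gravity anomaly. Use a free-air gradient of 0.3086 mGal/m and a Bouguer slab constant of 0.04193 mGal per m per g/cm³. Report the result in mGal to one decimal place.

116.2

Free-air correction = 0.3086 × 1707.0 = 526.78 mGal
Free-air anomaly = 978818.59 − 979053.81 + (526.78) = 291.56 mGal
Bouguer slab correction = 0.04193 × 2.45 × 1707.0 = 175.36 mGal
Simple Bouguer anomaly = 291.56 − (175.36) = 116.20 mGal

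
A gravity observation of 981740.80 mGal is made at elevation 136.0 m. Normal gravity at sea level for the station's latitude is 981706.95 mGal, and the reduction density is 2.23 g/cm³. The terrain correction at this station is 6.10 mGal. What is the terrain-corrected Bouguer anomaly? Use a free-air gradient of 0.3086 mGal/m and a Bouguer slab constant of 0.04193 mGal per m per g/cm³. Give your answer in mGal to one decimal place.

69.2

Free-air correction = 0.3086 × 136.0 = 41.97 mGal
Free-air anomaly = 981740.80 − 981706.95 + (41.97) = 75.82 mGal
Bouguer slab correction = 0.04193 × 2.23 × 136.0 = 12.72 mGal
Simple Bouguer anomaly = 75.82 − (12.72) = 63.10 mGal
Complete Bouguer anomaly = 63.10 + 6.10 = 69.20 mGal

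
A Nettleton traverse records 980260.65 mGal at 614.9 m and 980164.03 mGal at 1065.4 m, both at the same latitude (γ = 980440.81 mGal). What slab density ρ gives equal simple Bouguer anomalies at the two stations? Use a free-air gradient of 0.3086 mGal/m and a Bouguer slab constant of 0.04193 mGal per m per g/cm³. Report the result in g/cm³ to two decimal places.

2.24

Δg_obs = 980164.03 − 980260.65 = -96.62 mGal over Δh = 1065.4 − 614.9 = 450.5 m
Equal Bouguer anomalies ⇒ Δg_obs + (0.3086 − 0.04193ρ)·Δh = 0
0.3086 − 0.04193ρ = −Δg_obs/Δh = 0.21447
ρ = (0.3086 − 0.21447) / 0.04193 = 2.24 g/cm³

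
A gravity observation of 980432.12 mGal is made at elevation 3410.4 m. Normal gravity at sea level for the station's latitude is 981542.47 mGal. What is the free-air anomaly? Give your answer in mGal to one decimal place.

Free-air correction = 0.3086 × 3410.4 = 1052.45 mGal
Free-air anomaly = 980432.12 − 981542.47 + (1052.45) = -57.90 mGal

-57.9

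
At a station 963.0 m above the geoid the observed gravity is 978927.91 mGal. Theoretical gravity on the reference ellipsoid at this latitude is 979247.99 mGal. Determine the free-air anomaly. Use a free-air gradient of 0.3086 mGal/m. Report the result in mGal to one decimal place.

-22.9

Free-air correction = 0.3086 × 963.0 = 297.18 mGal
Free-air anomaly = 978927.91 − 979247.99 + (297.18) = -22.90 mGal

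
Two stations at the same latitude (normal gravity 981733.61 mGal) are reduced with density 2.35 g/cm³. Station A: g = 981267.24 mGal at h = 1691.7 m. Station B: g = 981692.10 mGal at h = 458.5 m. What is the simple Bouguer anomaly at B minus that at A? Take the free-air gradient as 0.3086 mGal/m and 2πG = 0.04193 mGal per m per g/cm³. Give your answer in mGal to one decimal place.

165.8

Δg_SB(A) = 981267.24 − 981733.61 + 0.3086×1691.7 − 0.04193×2.35×1691.7 = -111.00 mGal
Δg_SB(B) = 981692.10 − 981733.61 + 0.3086×458.5 − 0.04193×2.35×458.5 = 54.80 mGal
Difference = 54.80 − (-111.00) = 165.80 mGal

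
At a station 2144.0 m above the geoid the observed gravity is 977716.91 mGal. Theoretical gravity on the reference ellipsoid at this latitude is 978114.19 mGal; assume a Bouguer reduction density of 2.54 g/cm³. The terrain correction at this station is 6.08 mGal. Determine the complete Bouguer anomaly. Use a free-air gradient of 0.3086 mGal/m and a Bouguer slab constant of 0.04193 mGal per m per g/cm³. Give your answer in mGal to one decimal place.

42.1

Free-air correction = 0.3086 × 2144.0 = 661.64 mGal
Free-air anomaly = 977716.91 − 978114.19 + (661.64) = 264.36 mGal
Bouguer slab correction = 0.04193 × 2.54 × 2144.0 = 228.34 mGal
Simple Bouguer anomaly = 264.36 − (228.34) = 36.02 mGal
Complete Bouguer anomaly = 36.02 + 6.08 = 42.10 mGal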